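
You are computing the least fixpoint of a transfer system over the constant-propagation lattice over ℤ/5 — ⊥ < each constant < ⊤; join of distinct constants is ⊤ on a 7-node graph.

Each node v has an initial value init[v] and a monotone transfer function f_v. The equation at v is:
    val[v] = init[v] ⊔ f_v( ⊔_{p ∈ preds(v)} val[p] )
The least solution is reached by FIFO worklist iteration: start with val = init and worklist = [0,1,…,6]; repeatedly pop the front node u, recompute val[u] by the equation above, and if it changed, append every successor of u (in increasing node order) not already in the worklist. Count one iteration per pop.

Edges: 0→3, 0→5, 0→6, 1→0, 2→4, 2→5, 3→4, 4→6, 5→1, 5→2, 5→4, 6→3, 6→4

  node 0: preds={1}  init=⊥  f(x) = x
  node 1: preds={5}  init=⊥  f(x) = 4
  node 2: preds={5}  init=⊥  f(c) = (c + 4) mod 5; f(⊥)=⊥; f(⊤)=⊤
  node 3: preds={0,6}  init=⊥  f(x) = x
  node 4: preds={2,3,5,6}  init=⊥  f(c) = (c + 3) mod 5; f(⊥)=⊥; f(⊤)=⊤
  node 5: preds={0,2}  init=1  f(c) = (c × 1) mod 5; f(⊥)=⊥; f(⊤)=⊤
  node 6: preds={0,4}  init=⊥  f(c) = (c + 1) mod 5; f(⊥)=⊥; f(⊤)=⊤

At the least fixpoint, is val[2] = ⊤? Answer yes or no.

yes

Iteration log — 15 steps:
  step 1. node 0  ⊔preds=⊥  new=⊥  stable
  step 2. node 1  ⊔preds=1  new=4  old=⊥  +wl: 0
  step 3. node 2  ⊔preds=1  new=0  old=⊥  +wl: 
  step 4. node 3  ⊔preds=⊥  new=⊥  stable
  step 5. node 4  ⊔preds=⊤  new=⊤  old=⊥  +wl: 
  step 6. node 5  ⊔preds=0  new=⊤  old=1  +wl: 1,2,4
  step 7. node 6  ⊔preds=⊤  new=⊤  old=⊥  +wl: 3
  step 8. node 0  ⊔preds=4  new=4  old=⊥  +wl: 5,6
  step 9. node 1  ⊔preds=⊤  new=4  stable
  step 10. node 2  ⊔preds=⊤  new=⊤  old=0  +wl: 
  step 11. node 4  ⊔preds=⊤  new=⊤  stable
  step 12. node 3  ⊔preds=⊤  new=⊤  old=⊥  +wl: 4
  step 13. node 5  ⊔preds=⊤  new=⊤  stable
  step 14. node 6  ⊔preds=⊤  new=⊤  stable
  step 15. node 4  ⊔preds=⊤  new=⊤  stable

Least fixpoint reached:
  node 0: 4
  node 1: 4
  node 2: ⊤
  node 3: ⊤
  node 4: ⊤
  node 5: ⊤
  node 6: ⊤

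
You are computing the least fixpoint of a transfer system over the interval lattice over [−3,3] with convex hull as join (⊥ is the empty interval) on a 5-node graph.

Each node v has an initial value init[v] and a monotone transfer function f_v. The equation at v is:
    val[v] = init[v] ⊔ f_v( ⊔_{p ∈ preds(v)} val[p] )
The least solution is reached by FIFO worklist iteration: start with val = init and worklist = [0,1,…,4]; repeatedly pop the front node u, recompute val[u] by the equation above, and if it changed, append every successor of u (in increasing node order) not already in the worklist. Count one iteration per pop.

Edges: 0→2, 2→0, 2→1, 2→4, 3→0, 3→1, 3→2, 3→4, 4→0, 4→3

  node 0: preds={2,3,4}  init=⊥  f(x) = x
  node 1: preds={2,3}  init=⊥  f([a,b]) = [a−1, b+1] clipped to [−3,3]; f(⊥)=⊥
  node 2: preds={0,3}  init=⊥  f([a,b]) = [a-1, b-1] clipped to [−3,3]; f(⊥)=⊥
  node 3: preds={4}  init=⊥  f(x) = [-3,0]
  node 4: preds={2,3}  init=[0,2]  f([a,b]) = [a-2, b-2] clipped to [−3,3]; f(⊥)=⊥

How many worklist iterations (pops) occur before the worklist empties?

Iteration log — 12 steps:
  step 1. node 0  ⊔preds=[0,2]  new=[0,2]  old=⊥  +wl: 
  step 2. node 1  ⊔preds=⊥  new=⊥  stable
  step 3. node 2  ⊔preds=[0,2]  new=[-1,1]  old=⊥  +wl: 0,1
  step 4. node 3  ⊔preds=[0,2]  new=[-3,0]  old=⊥  +wl: 2
  step 5. node 4  ⊔preds=[-3,1]  new=[-3,2]  old=[0,2]  +wl: 3
  step 6. node 0  ⊔preds=[-3,2]  new=[-3,2]  old=[0,2]  +wl: 
  step 7. node 1  ⊔preds=[-3,1]  new=[-3,2]  old=⊥  +wl: 
  step 8. node 2  ⊔preds=[-3,2]  new=[-3,1]  old=[-1,1]  +wl: 0,1,4
  step 9. node 3  ⊔preds=[-3,2]  new=[-3,0]  stable
  step 10. node 0  ⊔preds=[-3,2]  new=[-3,2]  stable
  step 11. node 1  ⊔preds=[-3,1]  new=[-3,2]  stable
  step 12. node 4  ⊔preds=[-3,1]  new=[-3,2]  stable

Least fixpoint reached:
  node 0: [-3,2]
  node 1: [-3,2]
  node 2: [-3,1]
  node 3: [-3,0]
  node 4: [-3,2]

12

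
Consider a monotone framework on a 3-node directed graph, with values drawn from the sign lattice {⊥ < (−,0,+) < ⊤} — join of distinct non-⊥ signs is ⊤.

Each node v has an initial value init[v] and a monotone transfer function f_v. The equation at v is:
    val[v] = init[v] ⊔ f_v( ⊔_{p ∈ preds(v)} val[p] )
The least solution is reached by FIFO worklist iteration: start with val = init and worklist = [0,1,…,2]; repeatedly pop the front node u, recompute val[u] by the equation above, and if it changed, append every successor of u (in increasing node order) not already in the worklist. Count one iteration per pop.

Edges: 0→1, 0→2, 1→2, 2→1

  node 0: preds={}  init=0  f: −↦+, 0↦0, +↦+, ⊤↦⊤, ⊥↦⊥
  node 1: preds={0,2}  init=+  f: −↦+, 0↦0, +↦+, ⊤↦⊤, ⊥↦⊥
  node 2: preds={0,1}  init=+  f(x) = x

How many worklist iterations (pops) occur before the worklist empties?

Iteration log — 4 steps:
  step 1. node 0  ⊔preds=⊥  new=0  stable
  step 2. node 1  ⊔preds=⊤  new=⊤  old=+  +wl: 
  step 3. node 2  ⊔preds=⊤  new=⊤  old=+  +wl: 1
  step 4. node 1  ⊔preds=⊤  new=⊤  stable

Least fixpoint reached:
  node 0: 0
  node 1: ⊤
  node 2: ⊤

4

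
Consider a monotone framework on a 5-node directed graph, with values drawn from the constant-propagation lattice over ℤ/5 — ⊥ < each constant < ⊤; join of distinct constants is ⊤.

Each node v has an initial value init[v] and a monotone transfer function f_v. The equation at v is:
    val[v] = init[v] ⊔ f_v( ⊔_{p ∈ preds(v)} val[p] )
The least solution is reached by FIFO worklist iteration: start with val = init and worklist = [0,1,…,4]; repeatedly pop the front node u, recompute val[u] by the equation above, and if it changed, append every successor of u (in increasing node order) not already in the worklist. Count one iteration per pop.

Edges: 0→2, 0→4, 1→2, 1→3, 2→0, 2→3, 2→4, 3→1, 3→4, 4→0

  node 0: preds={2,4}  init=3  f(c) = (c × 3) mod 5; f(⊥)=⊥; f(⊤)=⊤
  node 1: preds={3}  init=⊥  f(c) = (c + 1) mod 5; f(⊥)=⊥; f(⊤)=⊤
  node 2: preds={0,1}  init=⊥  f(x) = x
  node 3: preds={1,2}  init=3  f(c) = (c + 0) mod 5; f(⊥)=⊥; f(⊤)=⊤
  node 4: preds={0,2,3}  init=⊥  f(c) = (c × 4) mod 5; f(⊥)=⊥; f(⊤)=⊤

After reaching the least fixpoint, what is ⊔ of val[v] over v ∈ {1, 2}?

⊤

Worklist (10 pops):
  #1 pop 0: in=⊥ → 3 (no change)
  #2 pop 1: in=3 → 4 (was ⊥); enqueue []
  #3 pop 2: in=⊤ → ⊤ (was ⊥); enqueue [0]
  #4 pop 3: in=⊤ → ⊤ (was 3); enqueue [1]
  #5 pop 4: in=⊤ → ⊤ (was ⊥); enqueue []
  #6 pop 0: in=⊤ → ⊤ (was 3); enqueue [2,4]
  #7 pop 1: in=⊤ → ⊤ (was 4); enqueue [3]
  #8 pop 2: in=⊤ → ⊤ (no change)
  #9 pop 4: in=⊤ → ⊤ (no change)
  #10 pop 3: in=⊤ → ⊤ (no change)

Fixpoint:
  val[0] = ⊤
  val[1] = ⊤
  val[2] = ⊤
  val[3] = ⊤
  val[4] = ⊤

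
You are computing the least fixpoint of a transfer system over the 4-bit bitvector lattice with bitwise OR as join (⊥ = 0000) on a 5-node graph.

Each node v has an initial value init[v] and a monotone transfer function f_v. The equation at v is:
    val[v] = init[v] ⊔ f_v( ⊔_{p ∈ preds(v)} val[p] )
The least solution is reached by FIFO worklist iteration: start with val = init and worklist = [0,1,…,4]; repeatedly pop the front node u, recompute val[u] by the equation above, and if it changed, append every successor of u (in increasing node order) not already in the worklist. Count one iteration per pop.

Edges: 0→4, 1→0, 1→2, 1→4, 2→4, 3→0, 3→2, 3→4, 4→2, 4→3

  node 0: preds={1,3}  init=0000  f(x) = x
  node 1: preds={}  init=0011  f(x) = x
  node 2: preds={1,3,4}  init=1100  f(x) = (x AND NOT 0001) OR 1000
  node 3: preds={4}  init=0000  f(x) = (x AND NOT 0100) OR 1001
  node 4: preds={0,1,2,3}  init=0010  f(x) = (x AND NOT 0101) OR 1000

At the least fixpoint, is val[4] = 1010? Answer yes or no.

yes

Worklist (9 pops):
  #1 pop 0: in=0011 → 0011 (was 0000); enqueue []
  #2 pop 1: in=0000 → 0011 (no change)
  #3 pop 2: in=0011 → 1110 (was 1100); enqueue []
  #4 pop 3: in=0010 → 1011 (was 0000); enqueue [0,2]
  #5 pop 4: in=1111 → 1010 (was 0010); enqueue [3]
  #6 pop 0: in=1011 → 1011 (was 0011); enqueue [4]
  #7 pop 2: in=1011 → 1110 (no change)
  #8 pop 3: in=1010 → 1011 (no change)
  #9 pop 4: in=1111 → 1010 (no change)

Fixpoint:
  val[0] = 1011
  val[1] = 0011
  val[2] = 1110
  val[3] = 1011
  val[4] = 1010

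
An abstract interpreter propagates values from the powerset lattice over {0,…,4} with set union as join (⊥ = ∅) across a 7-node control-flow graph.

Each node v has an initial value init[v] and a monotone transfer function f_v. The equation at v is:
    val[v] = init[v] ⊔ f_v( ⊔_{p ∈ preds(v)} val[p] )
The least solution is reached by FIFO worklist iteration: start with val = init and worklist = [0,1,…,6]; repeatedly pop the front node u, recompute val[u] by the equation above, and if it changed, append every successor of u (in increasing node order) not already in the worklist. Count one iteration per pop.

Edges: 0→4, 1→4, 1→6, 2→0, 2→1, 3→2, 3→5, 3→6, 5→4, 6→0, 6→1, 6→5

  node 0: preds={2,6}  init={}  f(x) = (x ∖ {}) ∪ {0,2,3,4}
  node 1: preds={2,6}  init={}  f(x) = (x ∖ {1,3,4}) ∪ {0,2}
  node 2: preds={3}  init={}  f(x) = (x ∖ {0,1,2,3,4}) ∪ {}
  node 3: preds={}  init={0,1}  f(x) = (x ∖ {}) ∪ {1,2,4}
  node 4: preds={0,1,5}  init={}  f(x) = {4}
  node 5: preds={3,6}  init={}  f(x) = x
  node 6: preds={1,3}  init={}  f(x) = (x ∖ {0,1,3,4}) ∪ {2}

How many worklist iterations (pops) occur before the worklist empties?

Trace (12 dequeues):
  [1] u=0 | in {} | out {0,2,3,4} | prev {} | push {}
  [2] u=1 | in {} | out {0,2} | prev {} | push {}
  [3] u=2 | in {0,1} | out {} | ==
  [4] u=3 | in {} | out {0,1,2,4} | prev {0,1} | push {2}
  [5] u=4 | in {0,2,3,4} | out {4} | prev {} | push {}
  [6] u=5 | in {0,1,2,4} | out {0,1,2,4} | prev {} | push {4}
  [7] u=6 | in {0,1,2,4} | out {2} | prev {} | push {0,1,5}
  [8] u=2 | in {0,1,2,4} | out {} | ==
  [9] u=4 | in {0,1,2,3,4} | out {4} | ==
  [10] u=0 | in {2} | out {0,2,3,4} | ==
  [11] u=1 | in {2} | out {0,2} | ==
  [12] u=5 | in {0,1,2,4} | out {0,1,2,4} | ==

Converged values:
  [0] {0,2,3,4}
  [1] {0,2}
  [2] {}
  [3] {0,1,2,4}
  [4] {4}
  [5] {0,1,2,4}
  [6] {2}

12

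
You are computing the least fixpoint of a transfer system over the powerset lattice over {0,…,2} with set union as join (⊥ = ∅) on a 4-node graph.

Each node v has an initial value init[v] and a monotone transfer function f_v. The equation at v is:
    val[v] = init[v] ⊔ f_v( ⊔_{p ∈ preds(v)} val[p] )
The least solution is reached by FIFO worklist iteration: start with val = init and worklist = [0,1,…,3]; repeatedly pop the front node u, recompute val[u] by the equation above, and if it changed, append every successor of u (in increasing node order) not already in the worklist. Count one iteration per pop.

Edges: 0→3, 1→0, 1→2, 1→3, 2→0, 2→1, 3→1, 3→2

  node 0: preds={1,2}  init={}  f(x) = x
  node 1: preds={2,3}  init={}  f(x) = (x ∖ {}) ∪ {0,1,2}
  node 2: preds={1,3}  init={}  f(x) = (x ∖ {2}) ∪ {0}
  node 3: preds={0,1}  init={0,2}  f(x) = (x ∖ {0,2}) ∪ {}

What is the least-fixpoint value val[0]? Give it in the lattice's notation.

{0,1,2}

Worklist (8 pops):
  #1 pop 0: in={} → {} (no change)
  #2 pop 1: in={0,2} → {0,1,2} (was {}); enqueue [0]
  #3 pop 2: in={0,1,2} → {0,1} (was {}); enqueue [1]
  #4 pop 3: in={0,1,2} → {0,1,2} (was {0,2}); enqueue [2]
  #5 pop 0: in={0,1,2} → {0,1,2} (was {}); enqueue [3]
  #6 pop 1: in={0,1,2} → {0,1,2} (no change)
  #7 pop 2: in={0,1,2} → {0,1} (no change)
  #8 pop 3: in={0,1,2} → {0,1,2} (no change)

Fixpoint:
  val[0] = {0,1,2}
  val[1] = {0,1,2}
  val[2] = {0,1}
  val[3] = {0,1,2}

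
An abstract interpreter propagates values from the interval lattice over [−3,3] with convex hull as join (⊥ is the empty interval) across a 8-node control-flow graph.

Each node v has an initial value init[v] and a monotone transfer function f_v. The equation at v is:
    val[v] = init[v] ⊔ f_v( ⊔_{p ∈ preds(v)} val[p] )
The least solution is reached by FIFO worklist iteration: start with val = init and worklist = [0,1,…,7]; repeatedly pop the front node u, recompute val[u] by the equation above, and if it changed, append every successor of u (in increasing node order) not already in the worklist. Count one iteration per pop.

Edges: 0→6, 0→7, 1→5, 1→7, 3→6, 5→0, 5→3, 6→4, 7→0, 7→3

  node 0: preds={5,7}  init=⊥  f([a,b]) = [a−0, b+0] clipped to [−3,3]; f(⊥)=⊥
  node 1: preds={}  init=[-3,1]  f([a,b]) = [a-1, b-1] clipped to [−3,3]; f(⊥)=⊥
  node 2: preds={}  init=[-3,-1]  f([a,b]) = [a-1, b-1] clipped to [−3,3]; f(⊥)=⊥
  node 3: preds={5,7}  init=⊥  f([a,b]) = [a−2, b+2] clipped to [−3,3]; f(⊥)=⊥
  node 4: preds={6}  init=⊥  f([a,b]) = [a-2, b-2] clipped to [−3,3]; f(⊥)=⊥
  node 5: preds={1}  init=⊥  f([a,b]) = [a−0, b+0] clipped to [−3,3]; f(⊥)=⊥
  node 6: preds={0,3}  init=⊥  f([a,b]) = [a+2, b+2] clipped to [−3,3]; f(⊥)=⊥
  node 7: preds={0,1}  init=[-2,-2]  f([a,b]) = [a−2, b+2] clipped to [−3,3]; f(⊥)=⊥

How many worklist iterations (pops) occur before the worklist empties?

14

Iteration log — 14 steps:
  step 1. node 0  ⊔preds=[-2,-2]  new=[-2,-2]  old=⊥  +wl: 
  step 2. node 1  ⊔preds=⊥  new=[-3,1]  stable
  step 3. node 2  ⊔preds=⊥  new=[-3,-1]  stable
  step 4. node 3  ⊔preds=[-2,-2]  new=[-3,0]  old=⊥  +wl: 
  step 5. node 4  ⊔preds=⊥  new=⊥  stable
  step 6. node 5  ⊔preds=[-3,1]  new=[-3,1]  old=⊥  +wl: 0,3
  step 7. node 6  ⊔preds=[-3,0]  new=[-1,2]  old=⊥  +wl: 4
  step 8. node 7  ⊔preds=[-3,1]  new=[-3,3]  old=[-2,-2]  +wl: 
  step 9. node 0  ⊔preds=[-3,3]  new=[-3,3]  old=[-2,-2]  +wl: 6,7
  step 10. node 3  ⊔preds=[-3,3]  new=[-3,3]  old=[-3,0]  +wl: 
  step 11. node 4  ⊔preds=[-1,2]  new=[-3,0]  old=⊥  +wl: 
  step 12. node 6  ⊔preds=[-3,3]  new=[-1,3]  old=[-1,2]  +wl: 4
  step 13. node 7  ⊔preds=[-3,3]  new=[-3,3]  stable
  step 14. node 4  ⊔preds=[-1,3]  new=[-3,1]  old=[-3,0]  +wl: 

Least fixpoint reached:
  node 0: [-3,3]
  node 1: [-3,1]
  node 2: [-3,-1]
  node 3: [-3,3]
  node 4: [-3,1]
  node 5: [-3,1]
  node 6: [-1,3]
  node 7: [-3,3]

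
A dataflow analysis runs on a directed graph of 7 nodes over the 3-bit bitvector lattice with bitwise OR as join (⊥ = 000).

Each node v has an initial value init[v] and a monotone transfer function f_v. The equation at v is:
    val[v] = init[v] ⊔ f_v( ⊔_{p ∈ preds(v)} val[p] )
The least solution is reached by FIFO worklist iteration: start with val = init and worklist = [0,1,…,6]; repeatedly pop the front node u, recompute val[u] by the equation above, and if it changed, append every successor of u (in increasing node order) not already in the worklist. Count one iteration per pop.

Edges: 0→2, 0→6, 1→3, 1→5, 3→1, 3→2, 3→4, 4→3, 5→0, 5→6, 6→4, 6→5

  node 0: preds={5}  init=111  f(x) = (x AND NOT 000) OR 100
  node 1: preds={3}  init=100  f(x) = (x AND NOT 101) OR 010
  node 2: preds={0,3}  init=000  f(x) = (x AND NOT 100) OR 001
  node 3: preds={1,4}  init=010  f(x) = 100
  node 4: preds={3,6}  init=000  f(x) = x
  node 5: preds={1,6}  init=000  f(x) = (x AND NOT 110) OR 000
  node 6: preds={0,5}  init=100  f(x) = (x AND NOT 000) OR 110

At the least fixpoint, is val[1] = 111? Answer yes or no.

Worklist (15 pops):
  #1 pop 0: in=000 → 111 (no change)
  #2 pop 1: in=010 → 110 (was 100); enqueue []
  #3 pop 2: in=111 → 011 (was 000); enqueue []
  #4 pop 3: in=110 → 110 (was 010); enqueue [1,2]
  #5 pop 4: in=110 → 110 (was 000); enqueue [3]
  #6 pop 5: in=110 → 000 (no change)
  #7 pop 6: in=111 → 111 (was 100); enqueue [4,5]
  #8 pop 1: in=110 → 110 (no change)
  #9 pop 2: in=111 → 011 (no change)
  #10 pop 3: in=110 → 110 (no change)
  #11 pop 4: in=111 → 111 (was 110); enqueue [3]
  #12 pop 5: in=111 → 001 (was 000); enqueue [0,6]
  #13 pop 3: in=111 → 110 (no change)
  #14 pop 0: in=001 → 111 (no change)
  #15 pop 6: in=111 → 111 (no change)

Fixpoint:
  val[0] = 111
  val[1] = 110
  val[2] = 011
  val[3] = 110
  val[4] = 111
  val[5] = 001
  val[6] = 111

no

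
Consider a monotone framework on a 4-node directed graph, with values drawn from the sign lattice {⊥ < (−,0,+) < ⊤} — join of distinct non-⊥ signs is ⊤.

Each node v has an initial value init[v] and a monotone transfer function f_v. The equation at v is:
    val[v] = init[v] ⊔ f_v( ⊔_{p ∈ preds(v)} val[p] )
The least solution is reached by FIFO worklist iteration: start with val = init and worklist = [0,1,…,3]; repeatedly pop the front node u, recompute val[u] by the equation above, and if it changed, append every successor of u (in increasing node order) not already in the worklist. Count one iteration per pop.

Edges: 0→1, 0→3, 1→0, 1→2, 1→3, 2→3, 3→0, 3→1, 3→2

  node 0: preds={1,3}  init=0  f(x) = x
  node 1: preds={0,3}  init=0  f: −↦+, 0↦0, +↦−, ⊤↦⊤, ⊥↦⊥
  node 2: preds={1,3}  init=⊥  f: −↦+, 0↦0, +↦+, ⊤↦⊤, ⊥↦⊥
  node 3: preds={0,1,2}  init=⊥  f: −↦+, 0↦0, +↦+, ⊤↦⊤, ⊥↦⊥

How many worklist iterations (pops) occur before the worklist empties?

Iteration log — 7 steps:
  step 1. node 0  ⊔preds=0  new=0  stable
  step 2. node 1  ⊔preds=0  new=0  stable
  step 3. node 2  ⊔preds=0  new=0  old=⊥  +wl: 
  step 4. node 3  ⊔preds=0  new=0  old=⊥  +wl: 0,1,2
  step 5. node 0  ⊔preds=0  new=0  stable
  step 6. node 1  ⊔preds=0  new=0  stable
  step 7. node 2  ⊔preds=0  new=0  stable

Least fixpoint reached:
  node 0: 0
  node 1: 0
  node 2: 0
  node 3: 0

7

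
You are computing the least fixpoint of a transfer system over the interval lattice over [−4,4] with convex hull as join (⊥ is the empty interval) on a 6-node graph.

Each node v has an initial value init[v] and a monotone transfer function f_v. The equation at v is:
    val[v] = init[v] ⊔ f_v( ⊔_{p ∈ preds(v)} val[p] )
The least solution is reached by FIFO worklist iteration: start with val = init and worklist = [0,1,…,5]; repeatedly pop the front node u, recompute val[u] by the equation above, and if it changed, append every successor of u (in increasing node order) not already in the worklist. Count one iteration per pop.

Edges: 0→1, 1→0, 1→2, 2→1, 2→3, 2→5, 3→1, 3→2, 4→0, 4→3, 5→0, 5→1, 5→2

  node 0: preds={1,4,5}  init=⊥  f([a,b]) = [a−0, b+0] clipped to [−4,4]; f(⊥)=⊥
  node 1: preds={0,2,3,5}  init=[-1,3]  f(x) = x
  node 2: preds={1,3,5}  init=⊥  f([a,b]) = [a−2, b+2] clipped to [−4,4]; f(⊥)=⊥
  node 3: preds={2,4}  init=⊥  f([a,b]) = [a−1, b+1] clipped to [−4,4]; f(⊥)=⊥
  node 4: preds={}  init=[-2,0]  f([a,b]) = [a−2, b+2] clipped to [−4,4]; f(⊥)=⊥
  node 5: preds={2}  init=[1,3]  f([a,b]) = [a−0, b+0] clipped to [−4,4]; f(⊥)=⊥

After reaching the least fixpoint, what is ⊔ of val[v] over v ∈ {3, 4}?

[-4,4]

Worklist (10 pops):
  #1 pop 0: in=[-2,3] → [-2,3] (was ⊥); enqueue []
  #2 pop 1: in=[-2,3] → [-2,3] (was [-1,3]); enqueue [0]
  #3 pop 2: in=[-2,3] → [-4,4] (was ⊥); enqueue [1]
  #4 pop 3: in=[-4,4] → [-4,4] (was ⊥); enqueue [2]
  #5 pop 4: in=⊥ → [-2,0] (no change)
  #6 pop 5: in=[-4,4] → [-4,4] (was [1,3]); enqueue []
  #7 pop 0: in=[-4,4] → [-4,4] (was [-2,3]); enqueue []
  #8 pop 1: in=[-4,4] → [-4,4] (was [-2,3]); enqueue [0]
  #9 pop 2: in=[-4,4] → [-4,4] (no change)
  #10 pop 0: in=[-4,4] → [-4,4] (no change)

Fixpoint:
  val[0] = [-4,4]
  val[1] = [-4,4]
  val[2] = [-4,4]
  val[3] = [-4,4]
  val[4] = [-2,0]
  val[5] = [-4,4]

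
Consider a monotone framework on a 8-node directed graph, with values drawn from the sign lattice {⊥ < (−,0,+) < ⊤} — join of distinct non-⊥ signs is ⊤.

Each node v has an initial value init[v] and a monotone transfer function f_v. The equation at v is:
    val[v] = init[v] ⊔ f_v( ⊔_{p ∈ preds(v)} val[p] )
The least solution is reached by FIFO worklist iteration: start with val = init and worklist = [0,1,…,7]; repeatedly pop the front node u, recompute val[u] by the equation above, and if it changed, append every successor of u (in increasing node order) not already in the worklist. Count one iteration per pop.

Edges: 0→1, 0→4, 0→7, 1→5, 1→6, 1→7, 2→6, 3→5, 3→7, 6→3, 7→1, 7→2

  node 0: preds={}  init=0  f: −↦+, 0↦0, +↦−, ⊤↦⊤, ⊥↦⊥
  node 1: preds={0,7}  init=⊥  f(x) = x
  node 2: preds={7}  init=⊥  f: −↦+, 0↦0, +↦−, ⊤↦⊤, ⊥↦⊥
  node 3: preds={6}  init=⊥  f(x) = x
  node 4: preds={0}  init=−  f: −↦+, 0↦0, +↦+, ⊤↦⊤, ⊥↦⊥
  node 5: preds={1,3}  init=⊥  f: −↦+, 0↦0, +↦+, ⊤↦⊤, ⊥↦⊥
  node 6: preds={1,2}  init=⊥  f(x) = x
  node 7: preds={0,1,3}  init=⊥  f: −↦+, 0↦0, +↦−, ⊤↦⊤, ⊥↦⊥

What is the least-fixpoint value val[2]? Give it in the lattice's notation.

0

Iteration log — 14 steps:
  step 1. node 0  ⊔preds=⊥  new=0  stable
  step 2. node 1  ⊔preds=0  new=0  old=⊥  +wl: 
  step 3. node 2  ⊔preds=⊥  new=⊥  stable
  step 4. node 3  ⊔preds=⊥  new=⊥  stable
  step 5. node 4  ⊔preds=0  new=⊤  old=−  +wl: 
  step 6. node 5  ⊔preds=0  new=0  old=⊥  +wl: 
  step 7. node 6  ⊔preds=0  new=0  old=⊥  +wl: 3
  step 8. node 7  ⊔preds=0  new=0  old=⊥  +wl: 1,2
  step 9. node 3  ⊔preds=0  new=0  old=⊥  +wl: 5,7
  step 10. node 1  ⊔preds=0  new=0  stable
  step 11. node 2  ⊔preds=0  new=0  old=⊥  +wl: 6
  step 12. node 5  ⊔preds=0  new=0  stable
  step 13. node 7  ⊔preds=0  new=0  stable
  step 14. node 6  ⊔preds=0  new=0  stable

Least fixpoint reached:
  node 0: 0
  node 1: 0
  node 2: 0
  node 3: 0
  node 4: ⊤
  node 5: 0
  node 6: 0
  node 7: 0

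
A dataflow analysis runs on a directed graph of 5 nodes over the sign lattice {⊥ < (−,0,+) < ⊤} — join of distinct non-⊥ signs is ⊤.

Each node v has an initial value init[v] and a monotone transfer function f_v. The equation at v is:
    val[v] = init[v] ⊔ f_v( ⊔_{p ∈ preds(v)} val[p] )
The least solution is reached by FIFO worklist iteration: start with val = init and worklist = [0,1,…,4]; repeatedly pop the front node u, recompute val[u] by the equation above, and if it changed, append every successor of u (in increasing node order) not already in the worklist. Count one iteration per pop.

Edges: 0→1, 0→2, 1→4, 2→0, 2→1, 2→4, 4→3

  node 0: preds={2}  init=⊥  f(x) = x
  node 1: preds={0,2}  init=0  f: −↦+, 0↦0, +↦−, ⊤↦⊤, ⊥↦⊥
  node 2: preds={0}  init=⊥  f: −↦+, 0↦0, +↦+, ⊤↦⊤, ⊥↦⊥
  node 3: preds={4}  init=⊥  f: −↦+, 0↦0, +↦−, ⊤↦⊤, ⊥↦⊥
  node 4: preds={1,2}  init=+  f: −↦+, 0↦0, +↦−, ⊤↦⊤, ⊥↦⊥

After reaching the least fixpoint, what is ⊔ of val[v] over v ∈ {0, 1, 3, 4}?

Worklist (6 pops):
  #1 pop 0: in=⊥ → ⊥ (no change)
  #2 pop 1: in=⊥ → 0 (no change)
  #3 pop 2: in=⊥ → ⊥ (no change)
  #4 pop 3: in=+ → − (was ⊥); enqueue []
  #5 pop 4: in=0 → ⊤ (was +); enqueue [3]
  #6 pop 3: in=⊤ → ⊤ (was −); enqueue []

Fixpoint:
  val[0] = ⊥
  val[1] = 0
  val[2] = ⊥
  val[3] = ⊤
  val[4] = ⊤

⊤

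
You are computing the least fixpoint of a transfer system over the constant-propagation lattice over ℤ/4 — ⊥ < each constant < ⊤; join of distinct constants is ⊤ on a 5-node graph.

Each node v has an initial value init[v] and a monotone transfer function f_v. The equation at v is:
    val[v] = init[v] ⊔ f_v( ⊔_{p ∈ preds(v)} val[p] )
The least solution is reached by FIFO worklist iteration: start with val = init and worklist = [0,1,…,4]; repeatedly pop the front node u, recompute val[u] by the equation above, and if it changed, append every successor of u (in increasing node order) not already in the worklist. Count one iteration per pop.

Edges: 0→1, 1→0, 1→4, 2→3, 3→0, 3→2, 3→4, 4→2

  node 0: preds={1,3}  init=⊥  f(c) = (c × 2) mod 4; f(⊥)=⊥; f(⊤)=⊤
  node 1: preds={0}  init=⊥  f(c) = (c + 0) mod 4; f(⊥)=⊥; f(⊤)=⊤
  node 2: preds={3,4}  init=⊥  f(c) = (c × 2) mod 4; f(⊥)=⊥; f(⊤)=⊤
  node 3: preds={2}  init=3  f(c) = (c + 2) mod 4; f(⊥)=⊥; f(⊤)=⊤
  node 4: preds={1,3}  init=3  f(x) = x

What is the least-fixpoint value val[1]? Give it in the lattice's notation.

Iteration log — 11 steps:
  step 1. node 0  ⊔preds=3  new=2  old=⊥  +wl: 
  step 2. node 1  ⊔preds=2  new=2  old=⊥  +wl: 0
  step 3. node 2  ⊔preds=3  new=2  old=⊥  +wl: 
  step 4. node 3  ⊔preds=2  new=⊤  old=3  +wl: 2
  step 5. node 4  ⊔preds=⊤  new=⊤  old=3  +wl: 
  step 6. node 0  ⊔preds=⊤  new=⊤  old=2  +wl: 1
  step 7. node 2  ⊔preds=⊤  new=⊤  old=2  +wl: 3
  step 8. node 1  ⊔preds=⊤  new=⊤  old=2  +wl: 0,4
  step 9. node 3  ⊔preds=⊤  new=⊤  stable
  step 10. node 0  ⊔preds=⊤  new=⊤  stable
  step 11. node 4  ⊔preds=⊤  new=⊤  stable

Least fixpoint reached:
  node 0: ⊤
  node 1: ⊤
  node 2: ⊤
  node 3: ⊤
  node 4: ⊤

⊤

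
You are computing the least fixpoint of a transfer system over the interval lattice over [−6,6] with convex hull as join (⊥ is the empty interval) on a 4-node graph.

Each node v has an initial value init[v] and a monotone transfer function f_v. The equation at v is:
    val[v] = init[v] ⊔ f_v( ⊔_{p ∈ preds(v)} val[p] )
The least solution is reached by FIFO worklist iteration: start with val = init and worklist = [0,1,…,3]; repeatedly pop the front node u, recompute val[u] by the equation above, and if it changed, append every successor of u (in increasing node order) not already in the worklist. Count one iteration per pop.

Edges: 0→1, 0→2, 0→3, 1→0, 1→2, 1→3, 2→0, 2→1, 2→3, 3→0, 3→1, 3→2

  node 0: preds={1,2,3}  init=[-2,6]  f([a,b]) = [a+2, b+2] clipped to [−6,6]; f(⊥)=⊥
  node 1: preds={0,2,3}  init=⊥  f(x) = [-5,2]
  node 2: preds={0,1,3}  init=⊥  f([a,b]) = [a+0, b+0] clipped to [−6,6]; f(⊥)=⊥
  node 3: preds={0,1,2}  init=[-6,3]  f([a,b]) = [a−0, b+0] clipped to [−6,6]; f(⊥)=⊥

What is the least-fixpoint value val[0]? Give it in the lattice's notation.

Worklist (7 pops):
  #1 pop 0: in=[-6,3] → [-4,6] (was [-2,6]); enqueue []
  #2 pop 1: in=[-6,6] → [-5,2] (was ⊥); enqueue [0]
  #3 pop 2: in=[-6,6] → [-6,6] (was ⊥); enqueue [1]
  #4 pop 3: in=[-6,6] → [-6,6] (was [-6,3]); enqueue [2]
  #5 pop 0: in=[-6,6] → [-4,6] (no change)
  #6 pop 1: in=[-6,6] → [-5,2] (no change)
  #7 pop 2: in=[-6,6] → [-6,6] (no change)

Fixpoint:
  val[0] = [-4,6]
  val[1] = [-5,2]
  val[2] = [-6,6]
  val[3] = [-6,6]

[-4,6]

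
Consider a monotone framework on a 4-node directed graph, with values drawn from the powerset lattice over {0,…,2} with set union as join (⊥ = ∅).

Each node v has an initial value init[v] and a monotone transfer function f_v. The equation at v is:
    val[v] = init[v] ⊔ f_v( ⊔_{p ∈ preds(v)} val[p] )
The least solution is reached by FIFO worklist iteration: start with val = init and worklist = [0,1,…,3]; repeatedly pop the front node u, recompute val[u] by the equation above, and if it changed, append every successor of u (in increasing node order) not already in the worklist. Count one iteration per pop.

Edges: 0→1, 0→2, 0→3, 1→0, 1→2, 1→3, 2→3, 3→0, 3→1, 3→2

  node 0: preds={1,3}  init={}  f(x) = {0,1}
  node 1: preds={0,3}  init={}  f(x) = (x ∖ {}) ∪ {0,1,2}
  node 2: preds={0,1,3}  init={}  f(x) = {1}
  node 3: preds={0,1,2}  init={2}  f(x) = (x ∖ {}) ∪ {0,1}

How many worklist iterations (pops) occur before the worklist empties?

Trace (7 dequeues):
  [1] u=0 | in {2} | out {0,1} | prev {} | push {}
  [2] u=1 | in {0,1,2} | out {0,1,2} | prev {} | push {0}
  [3] u=2 | in {0,1,2} | out {1} | prev {} | push {}
  [4] u=3 | in {0,1,2} | out {0,1,2} | prev {2} | push {1,2}
  [5] u=0 | in {0,1,2} | out {0,1} | ==
  [6] u=1 | in {0,1,2} | out {0,1,2} | ==
  [7] u=2 | in {0,1,2} | out {1} | ==

Converged values:
  [0] {0,1}
  [1] {0,1,2}
  [2] {1}
  [3] {0,1,2}

7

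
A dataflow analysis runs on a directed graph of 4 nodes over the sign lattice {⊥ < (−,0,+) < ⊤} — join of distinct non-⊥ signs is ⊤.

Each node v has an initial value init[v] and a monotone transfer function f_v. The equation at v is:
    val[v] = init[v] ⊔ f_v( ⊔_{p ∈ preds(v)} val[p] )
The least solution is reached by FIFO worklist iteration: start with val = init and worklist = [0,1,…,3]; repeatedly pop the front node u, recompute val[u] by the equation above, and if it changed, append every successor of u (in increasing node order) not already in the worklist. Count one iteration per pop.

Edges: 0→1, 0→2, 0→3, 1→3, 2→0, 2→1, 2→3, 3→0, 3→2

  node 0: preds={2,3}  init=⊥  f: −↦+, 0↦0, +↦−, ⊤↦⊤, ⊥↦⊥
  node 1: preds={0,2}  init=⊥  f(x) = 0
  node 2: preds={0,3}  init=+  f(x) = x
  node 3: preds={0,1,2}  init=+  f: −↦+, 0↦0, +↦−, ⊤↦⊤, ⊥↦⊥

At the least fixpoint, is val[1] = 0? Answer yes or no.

Iteration log — 8 steps:
  step 1. node 0  ⊔preds=+  new=−  old=⊥  +wl: 
  step 2. node 1  ⊔preds=⊤  new=0  old=⊥  +wl: 
  step 3. node 2  ⊔preds=⊤  new=⊤  old=+  +wl: 0,1
  step 4. node 3  ⊔preds=⊤  new=⊤  old=+  +wl: 2
  step 5. node 0  ⊔preds=⊤  new=⊤  old=−  +wl: 3
  step 6. node 1  ⊔preds=⊤  new=0  stable
  step 7. node 2  ⊔preds=⊤  new=⊤  stable
  step 8. node 3  ⊔preds=⊤  new=⊤  stable

Least fixpoint reached:
  node 0: ⊤
  node 1: 0
  node 2: ⊤
  node 3: ⊤

yes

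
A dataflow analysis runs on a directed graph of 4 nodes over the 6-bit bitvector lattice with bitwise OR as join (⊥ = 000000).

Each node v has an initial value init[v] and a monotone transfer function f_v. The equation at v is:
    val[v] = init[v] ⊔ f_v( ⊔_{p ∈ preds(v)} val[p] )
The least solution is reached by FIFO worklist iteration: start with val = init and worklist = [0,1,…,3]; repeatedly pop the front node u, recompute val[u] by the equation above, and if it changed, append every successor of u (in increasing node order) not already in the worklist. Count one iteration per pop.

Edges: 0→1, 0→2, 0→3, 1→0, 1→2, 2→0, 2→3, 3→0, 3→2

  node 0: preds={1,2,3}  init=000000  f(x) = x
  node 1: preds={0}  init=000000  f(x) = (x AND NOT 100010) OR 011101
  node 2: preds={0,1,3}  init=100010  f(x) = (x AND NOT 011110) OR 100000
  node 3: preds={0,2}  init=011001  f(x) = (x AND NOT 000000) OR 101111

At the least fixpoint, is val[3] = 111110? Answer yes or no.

no

Worklist (8 pops):
  #1 pop 0: in=111011 → 111011 (was 000000); enqueue []
  #2 pop 1: in=111011 → 011101 (was 000000); enqueue [0]
  #3 pop 2: in=111111 → 100011 (was 100010); enqueue []
  #4 pop 3: in=111011 → 111111 (was 011001); enqueue [2]
  #5 pop 0: in=111111 → 111111 (was 111011); enqueue [1,3]
  #6 pop 2: in=111111 → 100011 (no change)
  #7 pop 1: in=111111 → 011101 (no change)
  #8 pop 3: in=111111 → 111111 (no change)

Fixpoint:
  val[0] = 111111
  val[1] = 011101
  val[2] = 100011
  val[3] = 111111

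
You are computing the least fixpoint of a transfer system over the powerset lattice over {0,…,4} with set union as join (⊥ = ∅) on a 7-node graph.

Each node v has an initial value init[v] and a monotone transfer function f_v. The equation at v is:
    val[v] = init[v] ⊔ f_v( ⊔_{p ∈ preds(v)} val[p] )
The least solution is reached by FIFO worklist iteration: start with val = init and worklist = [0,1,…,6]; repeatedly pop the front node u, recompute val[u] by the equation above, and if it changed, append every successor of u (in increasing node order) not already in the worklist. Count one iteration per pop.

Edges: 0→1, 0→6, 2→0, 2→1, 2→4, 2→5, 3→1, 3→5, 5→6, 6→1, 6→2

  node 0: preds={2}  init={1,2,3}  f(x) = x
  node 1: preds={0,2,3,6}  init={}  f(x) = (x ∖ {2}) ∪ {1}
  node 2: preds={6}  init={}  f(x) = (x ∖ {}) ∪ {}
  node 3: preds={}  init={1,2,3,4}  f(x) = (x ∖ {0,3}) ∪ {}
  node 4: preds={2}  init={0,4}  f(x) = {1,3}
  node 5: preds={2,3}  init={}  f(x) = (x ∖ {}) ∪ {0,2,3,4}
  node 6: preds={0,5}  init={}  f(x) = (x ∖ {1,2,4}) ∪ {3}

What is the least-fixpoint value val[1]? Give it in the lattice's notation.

{0,1,3,4}

Iteration log — 14 steps:
  step 1. node 0  ⊔preds={}  new={1,2,3}  stable
  step 2. node 1  ⊔preds={1,2,3,4}  new={1,3,4}  old={}  +wl: 
  step 3. node 2  ⊔preds={}  new={}  stable
  step 4. node 3  ⊔preds={}  new={1,2,3,4}  stable
  step 5. node 4  ⊔preds={}  new={0,1,3,4}  old={0,4}  +wl: 
  step 6. node 5  ⊔preds={1,2,3,4}  new={0,1,2,3,4}  old={}  +wl: 
  step 7. node 6  ⊔preds={0,1,2,3,4}  new={0,3}  old={}  +wl: 1,2
  step 8. node 1  ⊔preds={0,1,2,3,4}  new={0,1,3,4}  old={1,3,4}  +wl: 
  step 9. node 2  ⊔preds={0,3}  new={0,3}  old={}  +wl: 0,1,4,5
  step 10. node 0  ⊔preds={0,3}  new={0,1,2,3}  old={1,2,3}  +wl: 6
  step 11. node 1  ⊔preds={0,1,2,3,4}  new={0,1,3,4}  stable
  step 12. node 4  ⊔preds={0,3}  new={0,1,3,4}  stable
  step 13. node 5  ⊔preds={0,1,2,3,4}  new={0,1,2,3,4}  stable
  step 14. node 6  ⊔preds={0,1,2,3,4}  new={0,3}  stable

Least fixpoint reached:
  node 0: {0,1,2,3}
  node 1: {0,1,3,4}
  node 2: {0,3}
  node 3: {1,2,3,4}
  node 4: {0,1,3,4}
  node 5: {0,1,2,3,4}
  node 6: {0,3}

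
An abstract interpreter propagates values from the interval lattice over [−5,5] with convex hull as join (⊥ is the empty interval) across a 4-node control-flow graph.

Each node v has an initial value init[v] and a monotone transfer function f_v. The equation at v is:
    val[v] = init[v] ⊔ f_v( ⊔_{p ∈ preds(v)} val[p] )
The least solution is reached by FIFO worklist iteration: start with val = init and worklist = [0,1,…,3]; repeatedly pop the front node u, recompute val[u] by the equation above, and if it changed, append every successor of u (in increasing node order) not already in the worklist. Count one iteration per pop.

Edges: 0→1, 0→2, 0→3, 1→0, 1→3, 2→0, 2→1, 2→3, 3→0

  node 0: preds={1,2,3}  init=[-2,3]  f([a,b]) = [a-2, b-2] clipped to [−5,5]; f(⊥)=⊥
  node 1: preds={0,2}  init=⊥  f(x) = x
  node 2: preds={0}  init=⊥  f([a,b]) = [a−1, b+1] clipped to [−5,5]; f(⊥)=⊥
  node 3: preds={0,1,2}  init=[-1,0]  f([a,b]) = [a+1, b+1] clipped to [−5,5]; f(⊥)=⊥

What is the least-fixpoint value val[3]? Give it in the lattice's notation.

Iteration log — 10 steps:
  step 1. node 0  ⊔preds=[-1,0]  new=[-3,3]  old=[-2,3]  +wl: 
  step 2. node 1  ⊔preds=[-3,3]  new=[-3,3]  old=⊥  +wl: 0
  step 3. node 2  ⊔preds=[-3,3]  new=[-4,4]  old=⊥  +wl: 1
  step 4. node 3  ⊔preds=[-4,4]  new=[-3,5]  old=[-1,0]  +wl: 
  step 5. node 0  ⊔preds=[-4,5]  new=[-5,3]  old=[-3,3]  +wl: 2,3
  step 6. node 1  ⊔preds=[-5,4]  new=[-5,4]  old=[-3,3]  +wl: 0
  step 7. node 2  ⊔preds=[-5,3]  new=[-5,4]  old=[-4,4]  +wl: 1
  step 8. node 3  ⊔preds=[-5,4]  new=[-4,5]  old=[-3,5]  +wl: 
  step 9. node 0  ⊔preds=[-5,5]  new=[-5,3]  stable
  step 10. node 1  ⊔preds=[-5,4]  new=[-5,4]  stable

Least fixpoint reached:
  node 0: [-5,3]
  node 1: [-5,4]
  node 2: [-5,4]
  node 3: [-4,5]

[-4,5]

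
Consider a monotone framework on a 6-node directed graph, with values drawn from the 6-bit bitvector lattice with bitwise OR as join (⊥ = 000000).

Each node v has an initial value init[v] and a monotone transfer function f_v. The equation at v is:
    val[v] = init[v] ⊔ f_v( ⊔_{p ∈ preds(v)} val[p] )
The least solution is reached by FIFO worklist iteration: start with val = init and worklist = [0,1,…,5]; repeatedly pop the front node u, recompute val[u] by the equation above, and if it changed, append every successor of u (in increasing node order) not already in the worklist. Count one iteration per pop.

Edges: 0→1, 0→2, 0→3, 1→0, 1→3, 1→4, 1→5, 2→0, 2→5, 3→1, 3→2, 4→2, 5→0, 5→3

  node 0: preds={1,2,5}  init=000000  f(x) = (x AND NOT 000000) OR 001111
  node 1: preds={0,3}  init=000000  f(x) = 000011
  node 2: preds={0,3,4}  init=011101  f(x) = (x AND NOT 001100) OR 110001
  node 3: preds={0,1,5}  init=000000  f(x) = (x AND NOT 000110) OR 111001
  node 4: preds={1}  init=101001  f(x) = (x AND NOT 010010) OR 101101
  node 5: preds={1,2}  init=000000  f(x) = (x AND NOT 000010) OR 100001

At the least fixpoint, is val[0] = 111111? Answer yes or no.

Iteration log — 10 steps:
  step 1. node 0  ⊔preds=011101  new=011111  old=000000  +wl: 
  step 2. node 1  ⊔preds=011111  new=000011  old=000000  +wl: 0
  step 3. node 2  ⊔preds=111111  new=111111  old=011101  +wl: 
  step 4. node 3  ⊔preds=011111  new=111001  old=000000  +wl: 1,2
  step 5. node 4  ⊔preds=000011  new=101101  old=101001  +wl: 
  step 6. node 5  ⊔preds=111111  new=111101  old=000000  +wl: 3
  step 7. node 0  ⊔preds=111111  new=111111  old=011111  +wl: 
  step 8. node 1  ⊔preds=111111  new=000011  stable
  step 9. node 2  ⊔preds=111111  new=111111  stable
  step 10. node 3  ⊔preds=111111  new=111001  stable

Least fixpoint reached:
  node 0: 111111
  node 1: 000011
  node 2: 111111
  node 3: 111001
  node 4: 101101
  node 5: 111101

yes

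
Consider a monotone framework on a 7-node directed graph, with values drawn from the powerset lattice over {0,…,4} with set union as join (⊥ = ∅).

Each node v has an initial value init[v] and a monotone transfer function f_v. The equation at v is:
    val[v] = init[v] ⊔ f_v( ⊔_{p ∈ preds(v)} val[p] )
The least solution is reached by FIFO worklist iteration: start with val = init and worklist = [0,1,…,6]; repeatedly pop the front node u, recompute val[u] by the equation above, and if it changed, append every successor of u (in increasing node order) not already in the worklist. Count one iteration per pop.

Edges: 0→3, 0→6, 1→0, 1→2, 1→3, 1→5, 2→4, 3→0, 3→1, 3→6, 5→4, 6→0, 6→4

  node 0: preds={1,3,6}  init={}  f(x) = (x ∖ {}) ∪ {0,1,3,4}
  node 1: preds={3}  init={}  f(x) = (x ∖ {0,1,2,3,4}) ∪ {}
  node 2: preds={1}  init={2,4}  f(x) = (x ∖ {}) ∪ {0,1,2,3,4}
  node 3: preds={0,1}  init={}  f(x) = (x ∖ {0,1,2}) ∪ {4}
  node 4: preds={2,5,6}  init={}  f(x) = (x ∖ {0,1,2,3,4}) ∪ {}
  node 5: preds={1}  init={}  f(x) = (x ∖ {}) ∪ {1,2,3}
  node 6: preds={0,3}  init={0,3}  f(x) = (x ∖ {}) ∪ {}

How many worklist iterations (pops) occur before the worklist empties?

10

Iteration log — 10 steps:
  step 1. node 0  ⊔preds={0,3}  new={0,1,3,4}  old={}  +wl: 
  step 2. node 1  ⊔preds={}  new={}  stable
  step 3. node 2  ⊔preds={}  new={0,1,2,3,4}  old={2,4}  +wl: 
  step 4. node 3  ⊔preds={0,1,3,4}  new={3,4}  old={}  +wl: 0,1
  step 5. node 4  ⊔preds={0,1,2,3,4}  new={}  stable
  step 6. node 5  ⊔preds={}  new={1,2,3}  old={}  +wl: 4
  step 7. node 6  ⊔preds={0,1,3,4}  new={0,1,3,4}  old={0,3}  +wl: 
  step 8. node 0  ⊔preds={0,1,3,4}  new={0,1,3,4}  stable
  step 9. node 1  ⊔preds={3,4}  new={}  stable
  step 10. node 4  ⊔preds={0,1,2,3,4}  new={}  stable

Least fixpoint reached:
  node 0: {0,1,3,4}
  node 1: {}
  node 2: {0,1,2,3,4}
  node 3: {3,4}
  node 4: {}
  node 5: {1,2,3}
  node 6: {0,1,3,4}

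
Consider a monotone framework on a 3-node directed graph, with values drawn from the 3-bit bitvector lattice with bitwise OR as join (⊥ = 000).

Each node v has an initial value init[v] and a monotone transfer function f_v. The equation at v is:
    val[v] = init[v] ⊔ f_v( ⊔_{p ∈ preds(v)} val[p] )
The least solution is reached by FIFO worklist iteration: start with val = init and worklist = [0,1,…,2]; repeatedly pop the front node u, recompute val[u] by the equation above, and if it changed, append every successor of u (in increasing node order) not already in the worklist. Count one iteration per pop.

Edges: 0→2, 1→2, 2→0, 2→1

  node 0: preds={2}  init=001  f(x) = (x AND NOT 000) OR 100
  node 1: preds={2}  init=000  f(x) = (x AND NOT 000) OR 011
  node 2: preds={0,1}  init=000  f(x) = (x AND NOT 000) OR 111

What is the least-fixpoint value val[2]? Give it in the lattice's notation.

111

Iteration log — 6 steps:
  step 1. node 0  ⊔preds=000  new=101  old=001  +wl: 
  step 2. node 1  ⊔preds=000  new=011  old=000  +wl: 
  step 3. node 2  ⊔preds=111  new=111  old=000  +wl: 0,1
  step 4. node 0  ⊔preds=111  new=111  old=101  +wl: 2
  step 5. node 1  ⊔preds=111  new=111  old=011  +wl: 
  step 6. node 2  ⊔preds=111  new=111  stable

Least fixpoint reached:
  node 0: 111
  node 1: 111
  node 2: 111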